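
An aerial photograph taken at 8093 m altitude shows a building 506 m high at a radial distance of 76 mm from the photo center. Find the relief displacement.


d = h * r / H = 506 * 76 / 8093 = 4.75 mm

4.75 mm


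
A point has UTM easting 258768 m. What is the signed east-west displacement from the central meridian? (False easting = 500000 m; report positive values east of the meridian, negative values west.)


displacement = 258768 - 500000 = -241232 m

-241232 m


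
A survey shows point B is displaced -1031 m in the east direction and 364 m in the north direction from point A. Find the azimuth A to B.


az = atan2(-1031, 364) = -70.6 deg
adjusted to 0-360: 289.4 degrees

289.4 degrees


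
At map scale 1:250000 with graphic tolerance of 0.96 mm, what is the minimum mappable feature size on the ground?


ground = 0.96 mm * 250000 / 1000 = 240.0 m

240.0 m


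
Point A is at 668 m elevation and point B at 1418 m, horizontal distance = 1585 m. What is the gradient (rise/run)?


gradient = (1418 - 668) / 1585 = 750 / 1585 = 0.4732

0.4732


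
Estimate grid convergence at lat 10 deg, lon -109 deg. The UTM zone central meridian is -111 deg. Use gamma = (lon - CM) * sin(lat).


gamma = (-109 - -111) * sin(10) = 2 * 0.173648 = 0.347 degrees

0.347 degrees


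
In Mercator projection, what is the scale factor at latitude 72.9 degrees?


SF = 1 / cos(72.9) = 1 / 0.29404 = 3.401

3.401


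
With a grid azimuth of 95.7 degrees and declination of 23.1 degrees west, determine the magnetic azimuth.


magnetic azimuth = grid azimuth - declination (east +ve)
mag_az = 95.7 - -23.1 = 118.8 degrees

118.8 degrees


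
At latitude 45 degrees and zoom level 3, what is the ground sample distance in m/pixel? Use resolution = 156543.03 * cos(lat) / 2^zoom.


res = 156543.03 * cos(45) / 2^3 = 156543.03 * 0.70710678 / 8 = 13836.58 m/pixel

13836.58 m/pixel


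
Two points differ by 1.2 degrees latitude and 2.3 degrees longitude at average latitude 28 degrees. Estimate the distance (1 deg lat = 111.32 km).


dlat_km = 1.2 * 111.32 = 133.584
dlon_km = 2.3 * 111.32 * cos(28) ≈ 226.066
dist = sqrt(133.584^2 + 226.066^2) ≈ 262.6 km

262.6 km


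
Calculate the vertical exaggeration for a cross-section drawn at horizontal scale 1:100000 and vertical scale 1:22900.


VE = horizontal_scale / vertical_scale = 100000 / 22900 ≈ 4.4

4.4x


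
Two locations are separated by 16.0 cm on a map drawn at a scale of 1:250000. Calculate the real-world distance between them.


ground = 16.0 cm * 250000 / 100 = 40000.0 m = 40.0 km

40.0 km


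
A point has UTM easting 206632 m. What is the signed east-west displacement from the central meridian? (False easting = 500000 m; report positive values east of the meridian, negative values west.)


displacement = 206632 - 500000 = -293368 m

-293368 m


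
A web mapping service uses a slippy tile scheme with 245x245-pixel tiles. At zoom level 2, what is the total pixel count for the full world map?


tiles per axis = 2^2 = 4
total tiles = 4^2 = 16
pixels per axis = 4 * 245 = 980
total pixels = 980^2 = 960400

960400 pixels


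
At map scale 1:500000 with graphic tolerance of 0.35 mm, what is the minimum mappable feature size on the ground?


ground = 0.35 mm * 500000 / 1000 = 175.0 m

175.0 m


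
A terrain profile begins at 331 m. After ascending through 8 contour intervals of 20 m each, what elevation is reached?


elevation = 331 + 8 * 20 = 491 m

491 m


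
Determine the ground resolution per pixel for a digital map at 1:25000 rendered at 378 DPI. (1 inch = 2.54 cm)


pixel_cm = 2.54 / 378 ≈ 0.00672 cm
ground = pixel_cm * 25000 / 100 = 2.54 * 25000 / (378 * 100) = 63500 / 37800 ≈ 1.68 m

1.68 m


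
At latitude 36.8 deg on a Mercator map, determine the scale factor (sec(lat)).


SF = 1 / cos(36.8) = 1 / 0.800731 = 1.249

1.249


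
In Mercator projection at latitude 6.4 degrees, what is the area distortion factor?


area_distortion = 1/cos^2(6.4) = 1.013

1.013


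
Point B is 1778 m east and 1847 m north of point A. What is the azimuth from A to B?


az = atan2(1778, 1847) = 43.9 deg
adjusted to 0-360: 43.9 degrees

43.9 degrees


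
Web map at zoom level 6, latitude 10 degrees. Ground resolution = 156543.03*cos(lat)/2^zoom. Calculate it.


res = 156543.03 * cos(10) / 2^6 = 156543.03 * 0.98480775 / 64 = 2408.82 m/pixel

2408.82 m/pixel


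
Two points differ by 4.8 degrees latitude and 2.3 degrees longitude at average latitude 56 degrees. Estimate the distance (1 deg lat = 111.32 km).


dlat_km = 4.8 * 111.32 = 534.336
dlon_km = 2.3 * 111.32 * cos(56) ≈ 143.174
dist = sqrt(534.336^2 + 143.174^2) ≈ 553.2 km

553.2 km


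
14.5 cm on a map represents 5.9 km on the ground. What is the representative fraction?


ground = 5.9 km = 590000 cm; RF denominator = ground / map = 590000 / 14.5 ≈ 40690; RF = 1:40690

1:40690


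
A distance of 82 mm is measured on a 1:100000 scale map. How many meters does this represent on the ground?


ground = 82 mm * 100000 / 1000 = 8200.0 m

8200.0 m


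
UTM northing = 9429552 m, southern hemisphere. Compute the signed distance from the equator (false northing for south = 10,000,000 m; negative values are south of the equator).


For southern: actual = 9429552 - 10000000 = -570448 m

-570448 m


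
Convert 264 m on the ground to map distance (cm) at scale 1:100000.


map_cm = 264 * 100 / 100000 = 0.264 cm ≈ 0.26 cm

0.26 cm


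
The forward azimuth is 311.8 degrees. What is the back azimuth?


back azimuth = (311.8 + 180) mod 360 = 131.8 degrees

131.8 degrees


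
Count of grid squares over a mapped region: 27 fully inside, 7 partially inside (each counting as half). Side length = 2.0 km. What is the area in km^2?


effective squares = 27 + 7 * 0.5 = 30.5
area = 30.5 * 4.0 = 122.0 km^2

122.0 km^2


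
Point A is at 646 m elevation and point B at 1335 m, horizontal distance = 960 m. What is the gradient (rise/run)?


gradient = (1335 - 646) / 960 = 689 / 960 = 0.7177

0.7177


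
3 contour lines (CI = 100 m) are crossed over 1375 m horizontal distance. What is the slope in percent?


elevation change = 3 * 100 = 300 m
slope = 300 / 1375 * 100 = 21.8%

21.8%


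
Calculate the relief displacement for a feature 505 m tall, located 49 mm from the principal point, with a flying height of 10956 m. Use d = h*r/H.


d = h * r / H = 505 * 49 / 10956 = 2.26 mm

2.26 mm


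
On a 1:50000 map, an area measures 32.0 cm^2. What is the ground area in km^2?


ground_area = 32.0 * (50000/100)^2 = 8000000.0 m^2 = 8.0 km^2

8.0 km^2


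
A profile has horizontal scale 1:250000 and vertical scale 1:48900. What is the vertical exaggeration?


VE = horizontal_scale / vertical_scale = 250000 / 48900 ≈ 5.1

5.1x


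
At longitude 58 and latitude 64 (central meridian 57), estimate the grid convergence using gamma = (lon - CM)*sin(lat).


gamma = (58 - 57) * sin(64) = 1 * 0.898794 = 0.899 degrees

0.899 degrees


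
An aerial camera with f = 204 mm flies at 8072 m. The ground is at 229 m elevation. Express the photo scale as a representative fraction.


scale = f / (H - h) = 204 mm / 7843 m = 204 / 7843000 = 1:38446

1:38446


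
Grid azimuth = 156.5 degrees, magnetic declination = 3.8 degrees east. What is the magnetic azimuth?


magnetic azimuth = grid azimuth - declination (east +ve)
mag_az = 156.5 - 3.8 = 152.7 degrees

152.7 degrees


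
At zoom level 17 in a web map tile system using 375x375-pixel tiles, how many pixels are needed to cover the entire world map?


tiles per axis = 2^17 = 131072
total tiles = 131072^2 = 17179869184
pixels per axis = 131072 * 375 = 49152000
total pixels = 49152000^2 = 2415919104000000

2415919104000000 pixels


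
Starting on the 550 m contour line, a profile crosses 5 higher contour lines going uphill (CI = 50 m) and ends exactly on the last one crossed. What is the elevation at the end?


elevation = 550 + 5 * 50 = 800 m

800 m


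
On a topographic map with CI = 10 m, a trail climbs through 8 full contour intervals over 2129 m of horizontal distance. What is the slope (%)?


elevation change = 8 * 10 = 80 m
slope = 80 / 2129 * 100 = 3.8%

3.8%


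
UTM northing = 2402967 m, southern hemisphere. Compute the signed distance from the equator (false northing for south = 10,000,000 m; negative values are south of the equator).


For southern: actual = 2402967 - 10000000 = -7597033 m

-7597033 m


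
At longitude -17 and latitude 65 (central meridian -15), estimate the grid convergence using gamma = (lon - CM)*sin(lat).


gamma = (-17 - -15) * sin(65) = -2 * 0.906308 = -1.813 degrees

-1.813 degrees


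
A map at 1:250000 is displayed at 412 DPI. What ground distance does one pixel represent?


pixel_cm = 2.54 / 412 ≈ 0.006165 cm
ground = pixel_cm * 250000 / 100 = 2.54 * 250000 / (412 * 100) = 635000 / 41200 ≈ 15.41 m

15.41 m


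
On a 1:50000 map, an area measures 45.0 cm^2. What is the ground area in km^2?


ground_area = 45.0 * (50000/100)^2 = 11250000.0 m^2 = 11.25 km^2

11.25 km^2


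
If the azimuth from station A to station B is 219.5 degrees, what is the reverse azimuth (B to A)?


back azimuth = (219.5 + 180) mod 360 = 39.5 degrees

39.5 degrees


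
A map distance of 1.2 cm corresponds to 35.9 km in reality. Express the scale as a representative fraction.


ground = 35.9 km = 3590000 cm; RF denominator = ground / map = 3590000 / 1.2 ≈ 2991667; RF = 1:2991667

1:2991667


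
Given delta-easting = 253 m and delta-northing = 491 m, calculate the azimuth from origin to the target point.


az = atan2(253, 491) = 27.3 deg
adjusted to 0-360: 27.3 degrees

27.3 degrees


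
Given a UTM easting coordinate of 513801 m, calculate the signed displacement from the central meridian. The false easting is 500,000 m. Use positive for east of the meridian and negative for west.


displacement = 513801 - 500000 = 13801 m

13801 m


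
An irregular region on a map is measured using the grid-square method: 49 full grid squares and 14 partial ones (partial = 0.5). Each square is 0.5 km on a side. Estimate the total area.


effective squares = 49 + 14 * 0.5 = 56.0
area = 56.0 * 0.25 = 14.0 km^2

14.0 km^2


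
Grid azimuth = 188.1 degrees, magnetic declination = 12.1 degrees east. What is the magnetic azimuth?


magnetic azimuth = grid azimuth - declination (east +ve)
mag_az = 188.1 - 12.1 = 176.0 degrees

176.0 degrees


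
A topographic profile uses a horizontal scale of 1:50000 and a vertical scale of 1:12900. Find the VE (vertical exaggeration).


VE = horizontal_scale / vertical_scale = 50000 / 12900 ≈ 3.9

3.9x


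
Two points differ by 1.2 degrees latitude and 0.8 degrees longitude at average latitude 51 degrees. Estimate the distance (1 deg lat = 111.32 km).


dlat_km = 1.2 * 111.32 = 133.584
dlon_km = 0.8 * 111.32 * cos(51) ≈ 56.045
dist = sqrt(133.584^2 + 56.045^2) ≈ 144.9 km

144.9 km


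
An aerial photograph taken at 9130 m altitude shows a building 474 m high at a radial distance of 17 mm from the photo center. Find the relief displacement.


d = h * r / H = 474 * 17 / 9130 = 0.88 mm

0.88 mm


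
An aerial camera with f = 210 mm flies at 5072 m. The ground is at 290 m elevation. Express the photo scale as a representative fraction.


scale = f / (H - h) = 210 mm / 4782 m = 210 / 4782000 = 1:22771

1:22771


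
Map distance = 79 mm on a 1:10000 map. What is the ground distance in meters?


ground = 79 mm * 10000 / 1000 = 790.0 m

790.0 m


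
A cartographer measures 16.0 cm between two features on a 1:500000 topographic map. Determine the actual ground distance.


ground = 16.0 cm * 500000 / 100 = 80000.0 m = 80.0 km

80.0 km


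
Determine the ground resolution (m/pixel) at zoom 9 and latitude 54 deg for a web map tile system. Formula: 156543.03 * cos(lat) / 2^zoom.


res = 156543.03 * cos(54) / 2^9 = 156543.03 * 0.58778525 / 512 = 179.71 m/pixel

179.71 m/pixel


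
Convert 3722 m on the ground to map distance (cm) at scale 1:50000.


map_cm = 3722 * 100 / 50000 = 7.444 cm ≈ 7.44 cm

7.44 cm


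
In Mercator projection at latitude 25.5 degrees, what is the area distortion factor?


area_distortion = 1/cos^2(25.5) = 1.228

1.228


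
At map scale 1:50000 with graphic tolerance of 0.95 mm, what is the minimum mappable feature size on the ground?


ground = 0.95 mm * 50000 / 1000 = 47.5 m

47.5 m


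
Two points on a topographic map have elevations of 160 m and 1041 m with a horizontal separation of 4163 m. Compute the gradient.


gradient = (1041 - 160) / 4163 = 881 / 4163 = 0.2116

0.2116


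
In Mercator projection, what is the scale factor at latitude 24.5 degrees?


SF = 1 / cos(24.5) = 1 / 0.909961 = 1.099

1.099


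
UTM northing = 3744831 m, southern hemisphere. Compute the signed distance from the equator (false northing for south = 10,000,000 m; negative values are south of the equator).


For southern: actual = 3744831 - 10000000 = -6255169 m

-6255169 m


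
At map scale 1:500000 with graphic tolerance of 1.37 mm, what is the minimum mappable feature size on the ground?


ground = 1.37 mm * 500000 / 1000 = 685.0 m

685.0 m


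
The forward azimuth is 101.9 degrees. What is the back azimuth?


back azimuth = (101.9 + 180) mod 360 = 281.9 degrees

281.9 degrees


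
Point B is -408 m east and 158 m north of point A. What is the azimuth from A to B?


az = atan2(-408, 158) = -68.8 deg
adjusted to 0-360: 291.2 degrees

291.2 degrees


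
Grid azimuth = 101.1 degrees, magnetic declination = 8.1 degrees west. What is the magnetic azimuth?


magnetic azimuth = grid azimuth - declination (east +ve)
mag_az = 101.1 - -8.1 = 109.2 degrees

109.2 degrees


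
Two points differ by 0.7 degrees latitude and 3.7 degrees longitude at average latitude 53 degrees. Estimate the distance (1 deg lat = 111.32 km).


dlat_km = 0.7 * 111.32 = 77.924
dlon_km = 3.7 * 111.32 * cos(53) ≈ 247.878
dist = sqrt(77.924^2 + 247.878^2) ≈ 259.8 km

259.8 km


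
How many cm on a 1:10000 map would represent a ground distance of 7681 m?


map_cm = 7681 * 100 / 10000 = 76.81 cm

76.81 cm


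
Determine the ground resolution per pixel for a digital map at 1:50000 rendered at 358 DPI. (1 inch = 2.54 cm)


pixel_cm = 2.54 / 358 ≈ 0.007095 cm
ground = pixel_cm * 50000 / 100 = 2.54 * 50000 / (358 * 100) = 127000 / 35800 ≈ 3.55 m

3.55 m


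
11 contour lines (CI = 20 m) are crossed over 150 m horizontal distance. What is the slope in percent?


elevation change = 11 * 20 = 220 m
slope = 220 / 150 * 100 = 146.7%

146.7%


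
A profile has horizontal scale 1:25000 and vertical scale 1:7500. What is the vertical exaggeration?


VE = horizontal_scale / vertical_scale = 25000 / 7500 ≈ 3.3

3.3x


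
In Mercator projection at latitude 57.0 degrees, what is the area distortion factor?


area_distortion = 1/cos^2(57.0) = 3.371

3.371


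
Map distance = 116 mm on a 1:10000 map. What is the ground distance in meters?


ground = 116 mm * 10000 / 1000 = 1160.0 m

1160.0 m


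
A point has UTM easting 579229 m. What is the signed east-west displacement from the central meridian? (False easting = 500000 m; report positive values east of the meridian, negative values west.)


displacement = 579229 - 500000 = 79229 m

79229 m


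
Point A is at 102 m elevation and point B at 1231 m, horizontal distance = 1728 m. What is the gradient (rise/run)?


gradient = (1231 - 102) / 1728 = 1129 / 1728 = 0.6534

0.6534


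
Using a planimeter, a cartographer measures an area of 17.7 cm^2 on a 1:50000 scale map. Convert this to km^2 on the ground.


ground_area = 17.7 * (50000/100)^2 = 4425000.0 m^2 = 4.425 km^2

4.425 km^2


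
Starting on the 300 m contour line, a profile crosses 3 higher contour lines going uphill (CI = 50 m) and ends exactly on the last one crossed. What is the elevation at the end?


elevation = 300 + 3 * 50 = 450 m

450 m


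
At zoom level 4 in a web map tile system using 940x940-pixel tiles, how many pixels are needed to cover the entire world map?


tiles per axis = 2^4 = 16
total tiles = 16^2 = 256
pixels per axis = 16 * 940 = 15040
total pixels = 15040^2 = 226201600

226201600 pixels


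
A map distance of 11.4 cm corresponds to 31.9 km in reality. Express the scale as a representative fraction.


ground = 31.9 km = 3190000 cm; RF denominator = ground / map = 3190000 / 11.4 ≈ 279825; RF = 1:279825

1:279825


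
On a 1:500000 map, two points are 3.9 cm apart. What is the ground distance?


ground = 3.9 cm * 500000 / 100 = 19500.0 m = 19.5 km

19.5 km


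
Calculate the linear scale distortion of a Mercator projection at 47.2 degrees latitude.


SF = 1 / cos(47.2) = 1 / 0.679441 = 1.472

1.472


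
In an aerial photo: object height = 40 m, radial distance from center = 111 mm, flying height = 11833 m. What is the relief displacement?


d = h * r / H = 40 * 111 / 11833 = 0.38 mm

0.38 mm


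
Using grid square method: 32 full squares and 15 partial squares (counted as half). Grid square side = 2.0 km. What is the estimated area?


effective squares = 32 + 15 * 0.5 = 39.5
area = 39.5 * 4.0 = 158.0 km^2

158.0 km^2


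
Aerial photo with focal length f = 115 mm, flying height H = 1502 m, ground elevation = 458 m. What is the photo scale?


scale = f / (H - h) = 115 mm / 1044 m = 115 / 1044000 = 1:9078

1:9078


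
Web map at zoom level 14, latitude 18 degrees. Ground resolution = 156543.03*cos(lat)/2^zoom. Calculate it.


res = 156543.03 * cos(18) / 2^14 = 156543.03 * 0.95105652 / 16384 = 9.09 m/pixel

9.09 m/pixel


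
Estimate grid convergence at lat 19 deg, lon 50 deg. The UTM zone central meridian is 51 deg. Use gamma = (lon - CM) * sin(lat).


gamma = (50 - 51) * sin(19) = -1 * 0.325568 = -0.326 degrees

-0.326 degrees


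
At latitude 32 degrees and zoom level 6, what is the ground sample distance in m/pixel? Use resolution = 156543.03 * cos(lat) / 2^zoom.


res = 156543.03 * cos(32) / 2^6 = 156543.03 * 0.8480481 / 64 = 2074.31 m/pixel

2074.31 m/pixel


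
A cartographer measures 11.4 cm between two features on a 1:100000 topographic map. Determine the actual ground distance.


ground = 11.4 cm * 100000 / 100 = 11400.0 m = 11.4 km

11.4 km


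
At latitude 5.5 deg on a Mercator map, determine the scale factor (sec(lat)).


SF = 1 / cos(5.5) = 1 / 0.995396 = 1.005

1.005


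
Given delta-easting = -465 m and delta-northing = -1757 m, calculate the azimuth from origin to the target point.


az = atan2(-465, -1757) = -165.2 deg
adjusted to 0-360: 194.8 degrees

194.8 degrees


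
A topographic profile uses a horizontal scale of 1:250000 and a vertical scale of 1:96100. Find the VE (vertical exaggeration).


VE = horizontal_scale / vertical_scale = 250000 / 96100 ≈ 2.6

2.6x


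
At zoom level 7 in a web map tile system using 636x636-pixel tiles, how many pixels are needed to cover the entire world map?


tiles per axis = 2^7 = 128
total tiles = 128^2 = 16384
pixels per axis = 128 * 636 = 81408
total pixels = 81408^2 = 6627262464

6627262464 pixels


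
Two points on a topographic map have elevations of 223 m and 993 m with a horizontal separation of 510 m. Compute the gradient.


gradient = (993 - 223) / 510 = 770 / 510 = 1.5098

1.5098


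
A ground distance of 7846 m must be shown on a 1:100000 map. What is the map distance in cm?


map_cm = 7846 * 100 / 100000 = 7.846 cm ≈ 7.85 cm

7.85 cm


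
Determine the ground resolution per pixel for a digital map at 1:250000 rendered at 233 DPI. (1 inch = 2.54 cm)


pixel_cm = 2.54 / 233 ≈ 0.010901 cm
ground = pixel_cm * 250000 / 100 = 2.54 * 250000 / (233 * 100) = 635000 / 23300 ≈ 27.25 m

27.25 m


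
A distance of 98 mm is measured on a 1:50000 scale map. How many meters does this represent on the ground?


ground = 98 mm * 50000 / 1000 = 4900.0 m

4900.0 m


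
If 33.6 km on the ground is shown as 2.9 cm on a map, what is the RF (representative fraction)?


ground = 33.6 km = 3360000 cm; RF denominator = ground / map = 3360000 / 2.9 ≈ 1158621; RF = 1:1158621

1:1158621


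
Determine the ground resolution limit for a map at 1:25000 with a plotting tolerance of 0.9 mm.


ground = 0.9 mm * 25000 / 1000 = 22.5 m

22.5 m


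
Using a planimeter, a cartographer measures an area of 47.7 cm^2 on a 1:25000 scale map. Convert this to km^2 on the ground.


ground_area = 47.7 * (25000/100)^2 = 2981250.0 m^2 = 2.98125 km^2 ≈ 2.981 km^2

2.981 km^2


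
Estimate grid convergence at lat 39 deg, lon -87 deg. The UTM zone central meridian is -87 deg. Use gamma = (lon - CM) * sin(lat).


gamma = (-87 - -87) * sin(39) = 0 * 0.62932 = 0.0 degrees

0.0 degrees


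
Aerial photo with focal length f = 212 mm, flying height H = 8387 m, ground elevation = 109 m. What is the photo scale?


scale = f / (H - h) = 212 mm / 8278 m = 212 / 8278000 = 1:39047

1:39047


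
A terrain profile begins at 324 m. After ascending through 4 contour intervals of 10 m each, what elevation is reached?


elevation = 324 + 4 * 10 = 364 m

364 m


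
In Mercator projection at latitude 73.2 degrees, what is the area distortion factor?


area_distortion = 1/cos^2(73.2) = 11.97

11.97


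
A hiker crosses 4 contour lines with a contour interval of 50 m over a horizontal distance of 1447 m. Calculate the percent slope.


elevation change = 4 * 50 = 200 m
slope = 200 / 1447 * 100 = 13.8%

13.8%


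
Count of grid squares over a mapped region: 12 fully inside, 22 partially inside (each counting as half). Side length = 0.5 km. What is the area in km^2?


effective squares = 12 + 22 * 0.5 = 23.0
area = 23.0 * 0.25 = 5.75 km^2

5.75 km^2


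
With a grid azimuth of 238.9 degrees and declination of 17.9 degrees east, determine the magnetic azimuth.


magnetic azimuth = grid azimuth - declination (east +ve)
mag_az = 238.9 - 17.9 = 221.0 degrees

221.0 degrees


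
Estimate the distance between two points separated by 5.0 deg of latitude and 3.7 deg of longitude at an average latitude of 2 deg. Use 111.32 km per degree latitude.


dlat_km = 5.0 * 111.32 = 556.6
dlon_km = 3.7 * 111.32 * cos(2) ≈ 411.633
dist = sqrt(556.6^2 + 411.633^2) ≈ 692.3 km

692.3 km


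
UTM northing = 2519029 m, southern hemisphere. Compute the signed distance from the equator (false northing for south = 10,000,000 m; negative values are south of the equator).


For southern: actual = 2519029 - 10000000 = -7480971 m

-7480971 m


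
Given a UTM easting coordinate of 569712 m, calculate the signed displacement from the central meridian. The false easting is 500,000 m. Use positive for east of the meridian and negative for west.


displacement = 569712 - 500000 = 69712 m

69712 m


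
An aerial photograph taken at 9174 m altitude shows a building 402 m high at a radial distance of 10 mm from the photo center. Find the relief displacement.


d = h * r / H = 402 * 10 / 9174 = 0.44 mm

0.44 mm


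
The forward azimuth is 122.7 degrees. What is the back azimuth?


back azimuth = (122.7 + 180) mod 360 = 302.7 degrees

302.7 degrees


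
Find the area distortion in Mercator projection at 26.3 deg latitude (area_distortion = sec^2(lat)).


area_distortion = 1/cos^2(26.3) = 1.244

1.244


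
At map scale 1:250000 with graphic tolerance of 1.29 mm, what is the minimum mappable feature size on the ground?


ground = 1.29 mm * 250000 / 1000 = 322.5 m

322.5 m


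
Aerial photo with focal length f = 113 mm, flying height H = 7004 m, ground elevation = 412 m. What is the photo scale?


scale = f / (H - h) = 113 mm / 6592 m = 113 / 6592000 = 1:58336

1:58336


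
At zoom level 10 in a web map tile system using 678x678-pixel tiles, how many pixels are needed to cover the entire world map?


tiles per axis = 2^10 = 1024
total tiles = 1024^2 = 1048576
pixels per axis = 1024 * 678 = 694272
total pixels = 694272^2 = 482013609984

482013609984 pixels


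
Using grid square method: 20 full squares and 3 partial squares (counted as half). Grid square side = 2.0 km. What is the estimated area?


effective squares = 20 + 3 * 0.5 = 21.5
area = 21.5 * 4.0 = 86.0 km^2

86.0 km^2


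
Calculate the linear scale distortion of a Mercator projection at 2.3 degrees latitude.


SF = 1 / cos(2.3) = 1 / 0.999194 = 1.001

1.001


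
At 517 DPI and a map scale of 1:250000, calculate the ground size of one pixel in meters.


pixel_cm = 2.54 / 517 ≈ 0.004913 cm
ground = pixel_cm * 250000 / 100 = 2.54 * 250000 / (517 * 100) = 635000 / 51700 ≈ 12.28 m

12.28 m


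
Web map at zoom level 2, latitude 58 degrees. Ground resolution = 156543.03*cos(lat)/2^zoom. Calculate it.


res = 156543.03 * cos(58) / 2^2 = 156543.03 * 0.52991926 / 4 = 20738.79 m/pixel

20738.79 m/pixel


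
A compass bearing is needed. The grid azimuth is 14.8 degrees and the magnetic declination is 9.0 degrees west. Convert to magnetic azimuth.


magnetic azimuth = grid azimuth - declination (east +ve)
mag_az = 14.8 - -9.0 = 23.8 degrees

23.8 degrees


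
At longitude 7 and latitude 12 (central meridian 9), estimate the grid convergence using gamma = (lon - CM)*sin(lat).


gamma = (7 - 9) * sin(12) = -2 * 0.207912 = -0.416 degrees

-0.416 degrees


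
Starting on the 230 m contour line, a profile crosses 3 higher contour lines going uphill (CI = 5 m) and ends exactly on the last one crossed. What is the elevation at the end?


elevation = 230 + 3 * 5 = 245 m

245 m


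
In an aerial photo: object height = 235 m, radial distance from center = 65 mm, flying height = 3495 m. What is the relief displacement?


d = h * r / H = 235 * 65 / 3495 = 4.37 mm

4.37 mm


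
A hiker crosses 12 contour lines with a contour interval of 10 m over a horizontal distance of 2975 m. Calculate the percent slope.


elevation change = 12 * 10 = 120 m
slope = 120 / 2975 * 100 = 4.0%

4.0%


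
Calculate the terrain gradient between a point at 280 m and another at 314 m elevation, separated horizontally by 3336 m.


gradient = (314 - 280) / 3336 = 34 / 3336 = 0.0102

0.0102


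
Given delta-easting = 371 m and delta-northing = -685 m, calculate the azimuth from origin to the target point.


az = atan2(371, -685) = 151.6 deg
adjusted to 0-360: 151.6 degrees

151.6 degrees


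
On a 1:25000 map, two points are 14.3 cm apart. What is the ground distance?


ground = 14.3 cm * 25000 / 100 = 3575.0 m = 3.575 km

3.575 km


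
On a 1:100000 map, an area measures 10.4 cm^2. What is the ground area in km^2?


ground_area = 10.4 * (100000/100)^2 = 10400000.0 m^2 = 10.4 km^2

10.4 km^2


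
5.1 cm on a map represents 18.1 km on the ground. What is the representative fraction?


ground = 18.1 km = 1810000 cm; RF denominator = ground / map = 1810000 / 5.1 ≈ 354902; RF = 1:354902

1:354902


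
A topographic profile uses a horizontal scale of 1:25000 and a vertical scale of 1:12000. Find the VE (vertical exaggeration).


VE = horizontal_scale / vertical_scale = 25000 / 12000 ≈ 2.1

2.1x


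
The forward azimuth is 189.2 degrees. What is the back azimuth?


back azimuth = (189.2 + 180) mod 360 = 9.2 degrees

9.2 degrees


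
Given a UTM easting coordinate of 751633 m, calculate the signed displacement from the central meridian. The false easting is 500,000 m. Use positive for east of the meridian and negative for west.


displacement = 751633 - 500000 = 251633 m

251633 m


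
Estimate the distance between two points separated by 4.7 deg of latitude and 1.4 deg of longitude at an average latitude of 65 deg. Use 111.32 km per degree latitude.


dlat_km = 4.7 * 111.32 = 523.204
dlon_km = 1.4 * 111.32 * cos(65) ≈ 65.864
dist = sqrt(523.204^2 + 65.864^2) ≈ 527.3 km

527.3 km


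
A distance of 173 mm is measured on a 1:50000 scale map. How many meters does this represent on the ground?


ground = 173 mm * 50000 / 1000 = 8650.0 m

8650.0 m


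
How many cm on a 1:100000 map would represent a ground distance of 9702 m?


map_cm = 9702 * 100 / 100000 = 9.702 cm ≈ 9.7 cm

9.7 cm


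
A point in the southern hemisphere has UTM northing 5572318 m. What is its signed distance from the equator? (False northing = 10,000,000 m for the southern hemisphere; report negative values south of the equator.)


For southern: actual = 5572318 - 10000000 = -4427682 m

-4427682 m


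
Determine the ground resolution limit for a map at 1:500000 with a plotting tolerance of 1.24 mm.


ground = 1.24 mm * 500000 / 1000 = 620.0 m

620.0 m


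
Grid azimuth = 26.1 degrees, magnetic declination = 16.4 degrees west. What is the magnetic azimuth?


magnetic azimuth = grid azimuth - declination (east +ve)
mag_az = 26.1 - -16.4 = 42.5 degrees

42.5 degrees


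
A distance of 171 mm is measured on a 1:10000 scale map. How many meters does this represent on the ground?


ground = 171 mm * 10000 / 1000 = 1710.0 m

1710.0 m


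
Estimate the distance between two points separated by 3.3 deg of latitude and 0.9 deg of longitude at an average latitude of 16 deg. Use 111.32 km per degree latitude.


dlat_km = 3.3 * 111.32 = 367.356
dlon_km = 0.9 * 111.32 * cos(16) ≈ 96.307
dist = sqrt(367.356^2 + 96.307^2) ≈ 379.8 km

379.8 km


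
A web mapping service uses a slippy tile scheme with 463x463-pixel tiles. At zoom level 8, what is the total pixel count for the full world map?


tiles per axis = 2^8 = 256
total tiles = 256^2 = 65536
pixels per axis = 256 * 463 = 118528
total pixels = 118528^2 = 14048886784

14048886784 pixels


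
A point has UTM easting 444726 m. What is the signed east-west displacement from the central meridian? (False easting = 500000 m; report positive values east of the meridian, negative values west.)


displacement = 444726 - 500000 = -55274 m

-55274 m


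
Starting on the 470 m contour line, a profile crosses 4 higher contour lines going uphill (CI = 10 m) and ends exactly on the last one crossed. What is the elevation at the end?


elevation = 470 + 4 * 10 = 510 m

510 m


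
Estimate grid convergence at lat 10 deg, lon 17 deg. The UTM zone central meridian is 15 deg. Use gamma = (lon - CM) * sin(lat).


gamma = (17 - 15) * sin(10) = 2 * 0.173648 = 0.347 degrees

0.347 degrees


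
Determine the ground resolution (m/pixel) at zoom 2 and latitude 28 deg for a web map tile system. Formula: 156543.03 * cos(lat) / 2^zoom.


res = 156543.03 * cos(28) / 2^2 = 156543.03 * 0.88294759 / 4 = 34554.82 m/pixel

34554.82 m/pixel


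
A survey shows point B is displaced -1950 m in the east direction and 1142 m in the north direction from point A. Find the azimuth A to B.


az = atan2(-1950, 1142) = -59.6 deg
adjusted to 0-360: 300.4 degrees

300.4 degrees


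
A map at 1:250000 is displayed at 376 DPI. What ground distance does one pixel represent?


pixel_cm = 2.54 / 376 ≈ 0.006755 cm
ground = pixel_cm * 250000 / 100 = 2.54 * 250000 / (376 * 100) = 635000 / 37600 ≈ 16.89 m

16.89 m


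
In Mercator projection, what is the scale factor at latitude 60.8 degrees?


SF = 1 / cos(60.8) = 1 / 0.48786 = 2.05

2.05


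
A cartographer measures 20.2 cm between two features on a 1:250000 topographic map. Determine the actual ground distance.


ground = 20.2 cm * 250000 / 100 = 50500.0 m = 50.5 km

50.5 km


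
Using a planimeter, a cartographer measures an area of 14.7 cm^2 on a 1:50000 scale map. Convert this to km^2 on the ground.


ground_area = 14.7 * (50000/100)^2 = 3675000.0 m^2 = 3.675 km^2

3.675 km^2


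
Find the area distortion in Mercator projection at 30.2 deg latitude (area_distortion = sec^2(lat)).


area_distortion = 1/cos^2(30.2) = 1.339

1.339


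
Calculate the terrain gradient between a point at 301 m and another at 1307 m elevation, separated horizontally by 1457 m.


gradient = (1307 - 301) / 1457 = 1006 / 1457 = 0.6905

0.6905


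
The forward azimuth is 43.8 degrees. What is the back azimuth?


back azimuth = (43.8 + 180) mod 360 = 223.8 degrees

223.8 degrees


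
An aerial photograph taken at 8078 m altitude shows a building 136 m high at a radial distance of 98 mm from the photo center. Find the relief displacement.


d = h * r / H = 136 * 98 / 8078 = 1.65 mm

1.65 mm


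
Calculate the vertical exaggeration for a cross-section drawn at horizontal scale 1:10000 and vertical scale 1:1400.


VE = horizontal_scale / vertical_scale = 10000 / 1400 ≈ 7.1

7.1x


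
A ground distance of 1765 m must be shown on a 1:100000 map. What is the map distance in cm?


map_cm = 1765 * 100 / 100000 = 1.765 cm ≈ 1.77 cm

1.77 cm


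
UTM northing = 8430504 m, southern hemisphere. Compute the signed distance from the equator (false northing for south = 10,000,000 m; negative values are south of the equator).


For southern: actual = 8430504 - 10000000 = -1569496 m

-1569496 m


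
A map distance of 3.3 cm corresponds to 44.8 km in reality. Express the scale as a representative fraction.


ground = 44.8 km = 4480000 cm; RF denominator = ground / map = 4480000 / 3.3 ≈ 1357576; RF = 1:1357576

1:1357576


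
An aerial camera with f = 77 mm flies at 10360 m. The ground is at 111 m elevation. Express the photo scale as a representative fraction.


scale = f / (H - h) = 77 mm / 10249 m = 77 / 10249000 = 1:133104

1:133104


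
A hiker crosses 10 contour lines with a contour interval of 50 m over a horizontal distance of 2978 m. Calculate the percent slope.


elevation change = 10 * 50 = 500 m
slope = 500 / 2978 * 100 = 16.8%

16.8%


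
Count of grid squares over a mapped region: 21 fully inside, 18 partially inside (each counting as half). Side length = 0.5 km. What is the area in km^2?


effective squares = 21 + 18 * 0.5 = 30.0
area = 30.0 * 0.25 = 7.5 km^2

7.5 km^2


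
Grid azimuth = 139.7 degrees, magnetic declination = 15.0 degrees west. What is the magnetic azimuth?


magnetic azimuth = grid azimuth - declination (east +ve)
mag_az = 139.7 - -15.0 = 154.7 degrees

154.7 degrees


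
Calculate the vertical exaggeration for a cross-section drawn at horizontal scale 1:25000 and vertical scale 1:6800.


VE = horizontal_scale / vertical_scale = 25000 / 6800 ≈ 3.7

3.7x


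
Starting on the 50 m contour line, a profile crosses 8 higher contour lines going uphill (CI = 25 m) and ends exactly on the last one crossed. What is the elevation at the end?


elevation = 50 + 8 * 25 = 250 m

250 m


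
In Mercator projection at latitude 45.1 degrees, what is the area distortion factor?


area_distortion = 1/cos^2(45.1) = 2.007

2.007


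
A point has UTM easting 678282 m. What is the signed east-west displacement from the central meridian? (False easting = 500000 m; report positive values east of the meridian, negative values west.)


displacement = 678282 - 500000 = 178282 m

178282 m


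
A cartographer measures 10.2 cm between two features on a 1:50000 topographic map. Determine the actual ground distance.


ground = 10.2 cm * 50000 / 100 = 5100.0 m = 5.1 km

5.1 km


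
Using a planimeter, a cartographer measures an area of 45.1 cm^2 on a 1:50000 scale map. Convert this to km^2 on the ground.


ground_area = 45.1 * (50000/100)^2 = 11275000.0 m^2 = 11.275 km^2

11.275 km^2


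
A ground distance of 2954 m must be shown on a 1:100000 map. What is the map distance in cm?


map_cm = 2954 * 100 / 100000 = 2.954 cm ≈ 2.95 cm

2.95 cm


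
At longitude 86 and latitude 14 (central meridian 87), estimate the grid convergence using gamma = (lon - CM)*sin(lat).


gamma = (86 - 87) * sin(14) = -1 * 0.241922 = -0.242 degrees

-0.242 degrees


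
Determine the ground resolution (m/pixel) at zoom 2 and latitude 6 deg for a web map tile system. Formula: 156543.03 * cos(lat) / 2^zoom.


res = 156543.03 * cos(6) / 2^2 = 156543.03 * 0.9945219 / 4 = 38921.37 m/pixel

38921.37 m/pixel


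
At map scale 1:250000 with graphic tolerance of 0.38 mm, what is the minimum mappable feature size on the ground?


ground = 0.38 mm * 250000 / 1000 = 95.0 m

95.0 m


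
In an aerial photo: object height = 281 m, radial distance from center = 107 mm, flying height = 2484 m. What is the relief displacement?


d = h * r / H = 281 * 107 / 2484 = 12.1 mm

12.1 mm


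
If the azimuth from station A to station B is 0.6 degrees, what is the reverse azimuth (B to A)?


back azimuth = (0.6 + 180) mod 360 = 180.6 degrees

180.6 degrees


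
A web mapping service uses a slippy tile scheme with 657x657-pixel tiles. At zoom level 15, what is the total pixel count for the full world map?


tiles per axis = 2^15 = 32768
total tiles = 32768^2 = 1073741824
pixels per axis = 32768 * 657 = 21528576
total pixels = 21528576^2 = 463479584587776

463479584587776 pixels


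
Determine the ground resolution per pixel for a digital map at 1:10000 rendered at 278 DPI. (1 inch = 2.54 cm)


pixel_cm = 2.54 / 278 ≈ 0.009137 cm
ground = pixel_cm * 10000 / 100 = 2.54 * 10000 / (278 * 100) = 25400 / 27800 ≈ 0.91 m

0.91 m


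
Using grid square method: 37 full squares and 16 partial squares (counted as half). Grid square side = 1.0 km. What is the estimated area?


effective squares = 37 + 16 * 0.5 = 45.0
area = 45.0 * 1.0 = 45.0 km^2

45.0 km^2


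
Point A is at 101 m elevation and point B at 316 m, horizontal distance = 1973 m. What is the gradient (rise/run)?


gradient = (316 - 101) / 1973 = 215 / 1973 = 0.109

0.109


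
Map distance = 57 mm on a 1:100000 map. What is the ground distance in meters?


ground = 57 mm * 100000 / 1000 = 5700.0 m

5700.0 m


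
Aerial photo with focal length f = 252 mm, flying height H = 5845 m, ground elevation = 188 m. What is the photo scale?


scale = f / (H - h) = 252 mm / 5657 m = 252 / 5657000 = 1:22448

1:22448


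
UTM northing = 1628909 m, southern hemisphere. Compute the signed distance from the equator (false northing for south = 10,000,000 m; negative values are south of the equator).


For southern: actual = 1628909 - 10000000 = -8371091 m

-8371091 m


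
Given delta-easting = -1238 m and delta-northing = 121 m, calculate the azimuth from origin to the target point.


az = atan2(-1238, 121) = -84.4 deg
adjusted to 0-360: 275.6 degrees

275.6 degrees


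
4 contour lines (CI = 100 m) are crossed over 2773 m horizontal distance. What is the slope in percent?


elevation change = 4 * 100 = 400 m
slope = 400 / 2773 * 100 = 14.4%

14.4%


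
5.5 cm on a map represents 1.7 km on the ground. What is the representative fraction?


ground = 1.7 km = 170000 cm; RF denominator = ground / map = 170000 / 5.5 ≈ 30909; RF = 1:30909

1:30909


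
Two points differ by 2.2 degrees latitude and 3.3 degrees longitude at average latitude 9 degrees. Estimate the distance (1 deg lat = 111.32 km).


dlat_km = 2.2 * 111.32 = 244.904
dlon_km = 3.3 * 111.32 * cos(9) ≈ 362.833
dist = sqrt(244.904^2 + 362.833^2) ≈ 437.8 km

437.8 km


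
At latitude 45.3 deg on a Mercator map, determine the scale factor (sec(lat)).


SF = 1 / cos(45.3) = 1 / 0.703395 = 1.422

1.422


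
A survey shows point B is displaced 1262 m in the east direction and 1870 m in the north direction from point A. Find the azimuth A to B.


az = atan2(1262, 1870) = 34.0 deg
adjusted to 0-360: 34.0 degrees

34.0 degrees


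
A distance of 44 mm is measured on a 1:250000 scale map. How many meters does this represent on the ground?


ground = 44 mm * 250000 / 1000 = 11000.0 m

11000.0 m
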